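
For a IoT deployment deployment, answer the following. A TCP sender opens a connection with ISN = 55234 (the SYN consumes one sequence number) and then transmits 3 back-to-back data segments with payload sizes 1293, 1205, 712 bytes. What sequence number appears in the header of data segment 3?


The SYN occupies sequence number ISN = 55234, so the first data byte is ISN + 1 = 55235.
SEQ of data segment i = (ISN + 1) + sum of payload sizes of segments 1..i-1.
Segment 1: SEQ = 55235, payload = 1293 bytes
Segment 2: SEQ = 56528, payload = 1205 bytes
Segment 3: SEQ = 57733, payload = 712 bytes
SEQ of segment 3 = 55235 + 1293 + 1205 = 57733

57733


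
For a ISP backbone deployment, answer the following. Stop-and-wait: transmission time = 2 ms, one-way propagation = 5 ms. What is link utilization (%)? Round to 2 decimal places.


Given: Ttrans = 2 ms, Tprop = 5 ms
RTT = 2 * Tprop = 2 * 5 = 10 ms
U = Ttrans / (Ttrans + RTT)
U = 2 / (2 + 10)
U = 2 / 12 = 0.166667
U% = 16.67%

16.67


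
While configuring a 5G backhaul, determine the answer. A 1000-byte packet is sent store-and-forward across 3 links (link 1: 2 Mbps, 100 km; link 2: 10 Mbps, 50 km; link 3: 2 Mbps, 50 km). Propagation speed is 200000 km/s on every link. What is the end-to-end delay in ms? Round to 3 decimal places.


Packet = 1000 bytes = 8000 bits. Store-and-forward: sum (t_trans + t_prop) per link.
Link 1: t_trans = 8000/(2*10^6) s = 4.0000 ms; t_prop = 100/200000 s = 0.5000 ms; subtotal = 4.5000 ms
Link 2: t_trans = 8000/(10*10^6) s = 0.8000 ms; t_prop = 50/200000 s = 0.2500 ms; subtotal = 1.0500 ms
Link 3: t_trans = 8000/(2*10^6) s = 4.0000 ms; t_prop = 50/200000 s = 0.2500 ms; subtotal = 4.2500 ms
End-to-end = 4.5000 + 1.0500 + 4.2500 = 9.8000 ms -> 9.800 ms (3 dp)

9.800


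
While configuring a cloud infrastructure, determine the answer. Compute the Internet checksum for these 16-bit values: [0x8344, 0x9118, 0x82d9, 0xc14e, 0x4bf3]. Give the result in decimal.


Given words: [0x8344, 0x9118, 0x82d9, 0xc14e, 0x4bf3]
Step 1: Sum all words
Raw sum = 33604 + 37144 + 33497 + 49486 + 19443 = 173174
Step 2: Fold carry: (42102 + 2) = 42104
One's complement = ~42104 & 0xFFFF = 23431

23431


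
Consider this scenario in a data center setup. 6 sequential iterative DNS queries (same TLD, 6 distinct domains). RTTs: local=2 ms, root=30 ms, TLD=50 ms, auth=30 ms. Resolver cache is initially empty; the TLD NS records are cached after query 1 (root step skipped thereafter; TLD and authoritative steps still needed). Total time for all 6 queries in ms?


Lookup 1 (cold cache): local + root + TLD + auth = 2 + 30 + 50 + 30 = 112 ms
Lookups 2..6 (TLD NS cached -> skip root; new domain -> still ask TLD and auth): local + TLD + auth = 2 + 50 + 30 = 82 ms each
Remaining 5 lookups: 5 * 82 = 410 ms
Total = 112 + 410 = 522 ms

522


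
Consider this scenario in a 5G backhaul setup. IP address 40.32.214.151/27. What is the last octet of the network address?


Given: IP = 40.32.214.151, prefix = /27
Subnet mask = 255.255.255.224
Last octet of IP: 151
Last octet of mask: 224
Network last octet = 151 AND 224 = 128

128


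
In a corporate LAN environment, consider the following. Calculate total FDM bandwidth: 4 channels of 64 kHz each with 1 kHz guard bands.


Given: 4 channels, 64 kHz each, guard = 1 kHz
Channel bandwidth = 4 * 64 = 256 kHz
Guard bands = 3 gaps * 1 kHz = 3 kHz
Total = 256 + 3 = 259 kHz

259


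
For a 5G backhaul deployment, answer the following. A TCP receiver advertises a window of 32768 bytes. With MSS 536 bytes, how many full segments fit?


Given: RWND = 32768 bytes, MSS = 536 bytes
Full segments = floor(RWND / MSS)
Full segments = floor(32768 / 536)
Full segments = floor(61.1343) = 61

61


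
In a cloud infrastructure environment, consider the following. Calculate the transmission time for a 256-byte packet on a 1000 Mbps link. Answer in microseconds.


Given: packet = 256 bytes, bandwidth = 1000 Mbps
Packet in bits = 256 * 8 = 2048 bits
Bandwidth = 1000 * 10^6 = 1000000000 bps
Time = 2048 / 1000000000 seconds
Time in us = 2048 * 10^6 / 1000000000 = 2.048

2.048


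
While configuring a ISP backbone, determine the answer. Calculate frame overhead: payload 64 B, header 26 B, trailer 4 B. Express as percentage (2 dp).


Given: payload = 64 B, header = 26 B, trailer = 4 B
Overhead bytes = header + trailer = 26 + 4 = 30
Total frame = payload + overhead = 64 + 30 = 94
Overhead % = 30 / 94 * 100 = 31.9149% -> 31.91% (2 dp)

31.91


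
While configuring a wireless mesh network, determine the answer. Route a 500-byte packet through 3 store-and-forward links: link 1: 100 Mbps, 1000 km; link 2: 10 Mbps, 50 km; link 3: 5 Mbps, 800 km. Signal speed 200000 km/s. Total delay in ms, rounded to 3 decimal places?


Packet = 500 bytes = 4000 bits. Store-and-forward: sum (t_trans + t_prop) per link.
Link 1: t_trans = 4000/(100*10^6) s = 0.0400 ms; t_prop = 1000/200000 s = 5.0000 ms; subtotal = 5.0400 ms
Link 2: t_trans = 4000/(10*10^6) s = 0.4000 ms; t_prop = 50/200000 s = 0.2500 ms; subtotal = 0.6500 ms
Link 3: t_trans = 4000/(5*10^6) s = 0.8000 ms; t_prop = 800/200000 s = 4.0000 ms; subtotal = 4.8000 ms
End-to-end = 5.0400 + 0.6500 + 4.8000 = 10.4900 ms -> 10.490 ms (3 dp)

10.490


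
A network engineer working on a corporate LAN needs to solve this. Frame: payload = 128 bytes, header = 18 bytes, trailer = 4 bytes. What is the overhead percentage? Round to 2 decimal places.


Given: payload = 128 B, header = 18 B, trailer = 4 B
Overhead bytes = header + trailer = 18 + 4 = 22
Total frame = payload + overhead = 128 + 22 = 150
Overhead % = 22 / 150 * 100 = 14.6667% -> 14.67% (2 dp)

14.67


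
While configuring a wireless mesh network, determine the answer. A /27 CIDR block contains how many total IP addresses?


Given: CIDR prefix /27
Host bits = 32 - 27 = 5
Total addresses = 2^5 = 32

32


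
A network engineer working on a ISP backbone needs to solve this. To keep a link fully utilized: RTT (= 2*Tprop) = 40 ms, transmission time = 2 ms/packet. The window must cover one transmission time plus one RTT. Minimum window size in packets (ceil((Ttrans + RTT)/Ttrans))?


Given: Ttrans = 2 ms, RTT = 40 ms (= 2 * Tprop, Tprop = 20 ms)
Time until first ACK returns = Ttrans + RTT = 2 + 40 = 42 ms
Need W * Ttrans >= Ttrans + RTT  ->  W >= (Ttrans + RTT) / Ttrans
(Ttrans + RTT) / Ttrans = 42 / 2 = 21
W_min = ceil(21) = 21

21


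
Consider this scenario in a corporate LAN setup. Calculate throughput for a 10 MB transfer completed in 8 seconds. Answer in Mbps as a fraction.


Given: file = 10 MB, time = 8 s
File in Mb = 10 * 8 = 80 Mb
Throughput = 80 / 8 Mbps
Throughput = 10 Mbps

10


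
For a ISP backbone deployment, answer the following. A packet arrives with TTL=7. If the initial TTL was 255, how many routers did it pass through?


Given: initial TTL = 255, received TTL = 7
Hops = initial TTL - received TTL
Hops = 255 - 7 = 248

248


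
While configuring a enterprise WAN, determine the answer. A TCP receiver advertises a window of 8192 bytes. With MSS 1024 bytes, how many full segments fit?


Given: RWND = 8192 bytes, MSS = 1024 bytes
Full segments = floor(RWND / MSS)
Full segments = floor(8192 / 1024)
Full segments = floor(8.0) = 8

8


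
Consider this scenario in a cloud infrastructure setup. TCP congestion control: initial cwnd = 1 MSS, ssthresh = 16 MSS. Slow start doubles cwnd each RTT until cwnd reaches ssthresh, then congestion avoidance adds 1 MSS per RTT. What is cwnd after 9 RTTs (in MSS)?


RTT 0: cwnd = 1 MSS (initial)
RTT 1: cwnd = 2 MSS (slow start, doubled)
RTT 2: cwnd = 4 MSS (slow start, doubled)
RTT 3: cwnd = 8 MSS (slow start, doubled)
RTT 4: cwnd = 16 MSS (slow start, doubled)
RTT 5: cwnd = 17 MSS (congestion avoidance, +1)
RTT 6: cwnd = 18 MSS (congestion avoidance, +1)
RTT 7: cwnd = 19 MSS (congestion avoidance, +1)
RTT 8: cwnd = 20 MSS (congestion avoidance, +1)
RTT 9: cwnd = 21 MSS (congestion avoidance, +1)

21


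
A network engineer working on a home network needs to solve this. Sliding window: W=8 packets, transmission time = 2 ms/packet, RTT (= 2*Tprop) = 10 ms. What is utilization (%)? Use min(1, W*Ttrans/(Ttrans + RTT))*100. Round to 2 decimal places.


Given: W = 8, Ttrans = 2 ms, RTT = 10 ms (= 2 * Tprop, Tprop = 5 ms)
Cycle time = Ttrans + RTT = 2 + 10 = 12 ms (first packet sent until its ACK returns)
W * Ttrans = 8 * 2 = 16 ms of sending per cycle
W * Ttrans / (Ttrans + RTT) = 16 / 12 = 1.333333
U = min(1, 1.333333) = 1.000000
U% = 100.00%

100.00


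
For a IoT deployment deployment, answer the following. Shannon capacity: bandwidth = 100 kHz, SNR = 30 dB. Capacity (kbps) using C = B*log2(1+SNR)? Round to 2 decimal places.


Given: B = 100 kHz, SNR = 30 dB
SNR linear = 10^(30/10) = 1000
1 + SNR = 1001
log2(1001) = 9.9672262588
C = 100 * 1000 * 9.9672262588 = 996722.6259 bps
C = 996.722626 kbps -> 996.72 kbps (2 dp)

996.72


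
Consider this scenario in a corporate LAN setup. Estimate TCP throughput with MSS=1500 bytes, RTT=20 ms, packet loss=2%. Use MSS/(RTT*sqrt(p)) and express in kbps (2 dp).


Given: MSS = 1500 bytes, RTT = 20 ms, loss = 2%
RTT in seconds = 20 / 1000 = 0.02
Loss rate = 2% = 0.02
sqrt(loss) = sqrt(0.02) = 0.141421356237
Throughput (bytes/s) = 1500 / (0.02 * 0.141421356237) = 530330.0859
Throughput (kbps) = 530330.0859 * 8 / 1000 = 4242.640687 -> 4242.64 kbps (2 dp)

4242.64


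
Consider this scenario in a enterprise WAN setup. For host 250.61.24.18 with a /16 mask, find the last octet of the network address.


Given: IP = 250.61.24.18, prefix = /16
Subnet mask = 255.255.0.0
Last octet of IP: 18
Last octet of mask: 0
Network last octet = 18 AND 0 = 0

0


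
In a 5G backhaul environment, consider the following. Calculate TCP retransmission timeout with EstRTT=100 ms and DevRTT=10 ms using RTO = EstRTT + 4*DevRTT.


Given: EstRTT = 100 ms, DevRTT = 10 ms
Timeout = EstRTT + 4 * DevRTT
4 * DevRTT = 4 * 10 = 40
Timeout = 100 + 40 = 140 ms

140


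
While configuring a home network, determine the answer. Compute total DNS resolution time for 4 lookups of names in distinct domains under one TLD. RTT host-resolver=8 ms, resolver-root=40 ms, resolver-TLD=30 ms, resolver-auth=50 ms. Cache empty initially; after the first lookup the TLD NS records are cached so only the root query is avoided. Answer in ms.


Lookup 1 (cold cache): local + root + TLD + auth = 8 + 40 + 30 + 50 = 128 ms
Lookups 2..4 (TLD NS cached -> skip root; new domain -> still ask TLD and auth): local + TLD + auth = 8 + 30 + 50 = 88 ms each
Remaining 3 lookups: 3 * 88 = 264 ms
Total = 128 + 264 = 392 ms

392


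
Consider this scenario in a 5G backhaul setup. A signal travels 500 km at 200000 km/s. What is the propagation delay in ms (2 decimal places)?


Given: distance = 500 km, speed = 200000 km/s
Delay = distance / speed = 500 / 200000 seconds
Delay in ms = 500 * 1000 / 200000
Delay = 2.5000 ms
Rounded to 2 dp = 2.50 ms

2.50


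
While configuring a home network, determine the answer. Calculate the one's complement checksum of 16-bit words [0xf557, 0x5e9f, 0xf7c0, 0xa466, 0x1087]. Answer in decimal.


Given words: [0xf557, 0x5e9f, 0xf7c0, 0xa466, 0x1087]
Step 1: Sum all words
Raw sum = 62807 + 24223 + 63424 + 42086 + 4231 = 196771
Step 2: Fold carry: (163 + 3) = 166
One's complement = ~166 & 0xFFFF = 65369

65369


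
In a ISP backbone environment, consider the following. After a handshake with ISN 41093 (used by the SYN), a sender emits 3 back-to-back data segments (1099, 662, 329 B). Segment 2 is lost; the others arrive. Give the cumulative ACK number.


SYN uses sequence number 41093; first data byte = ISN + 1 = 41094.
Segment 1: SEQ = 41094, len = 1099 B, covers [41094, 42192]
Segment 2: SEQ = 42193, len = 662 B, covers [42193, 42854] [LOST]
Segment 3: SEQ = 42855, len = 329 B, covers [42855, 43183]
In-order data received: bytes [41094, 42192] (segments 1..1).
Segment 2 missing -> gap begins at byte 42193; later segments buffered out of order.
Cumulative ACK = next expected in-order byte = 41094 + 1099 = 42193

42193


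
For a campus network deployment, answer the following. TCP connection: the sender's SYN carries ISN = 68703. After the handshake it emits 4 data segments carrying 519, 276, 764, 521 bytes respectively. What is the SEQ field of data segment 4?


The SYN occupies sequence number ISN = 68703, so the first data byte is ISN + 1 = 68704.
SEQ of data segment i = (ISN + 1) + sum of payload sizes of segments 1..i-1.
Segment 1: SEQ = 68704, payload = 519 bytes
Segment 2: SEQ = 69223, payload = 276 bytes
Segment 3: SEQ = 69499, payload = 764 bytes
Segment 4: SEQ = 70263, payload = 521 bytes
SEQ of segment 4 = 68704 + 519 + 276 + 764 = 70263

70263


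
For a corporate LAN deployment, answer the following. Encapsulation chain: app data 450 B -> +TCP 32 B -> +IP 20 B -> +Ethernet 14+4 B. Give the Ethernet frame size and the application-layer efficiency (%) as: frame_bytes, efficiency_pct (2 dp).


TCP segment = 450 + 32 = 482 B
IP packet = 482 + 20 = 502 B
Ethernet frame = 502 + 14 + 4 = 520 B
Efficiency = app / frame = 450 / 520 = 0.865385 = 86.5385% -> 86.54% (2 dp)

520, 86.54


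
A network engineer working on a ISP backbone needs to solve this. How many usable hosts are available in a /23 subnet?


Given: subnet mask /23
Host bits = 32 - 23 = 9
Total addresses = 2^9 = 512
Usable hosts = 512 - 2 (network + broadcast) = 510

510


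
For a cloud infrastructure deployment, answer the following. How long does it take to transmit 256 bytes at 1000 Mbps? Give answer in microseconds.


Given: packet = 256 bytes, bandwidth = 1000 Mbps
Packet in bits = 256 * 8 = 2048 bits
Bandwidth = 1000 * 10^6 = 1000000000 bps
Time = 2048 / 1000000000 seconds
Time in us = 2048 * 10^6 / 1000000000 = 2.048

2.048


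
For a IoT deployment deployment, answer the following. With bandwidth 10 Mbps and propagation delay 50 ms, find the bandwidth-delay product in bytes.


Given: bandwidth = 10 Mbps, delay = 50 ms
BDP in bits = 10 * 10^6 * 50 / 1000
BDP in bits = 500000
BDP in bytes = 500000 / 8 = 62500

62500


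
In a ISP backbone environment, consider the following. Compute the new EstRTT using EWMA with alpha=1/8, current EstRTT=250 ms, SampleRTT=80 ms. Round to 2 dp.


Given: EstRTT = 250 ms, SampleRTT = 80 ms, alpha = 1/8
New EstRTT = (1 - alpha) * EstRTT + alpha * SampleRTT
(7/8) * 250 = 218.75
(1/8) * 80 = 10
New EstRTT = 218.75 + 10 = 228.75 ms -> 228.75 ms (2 dp)

228.75


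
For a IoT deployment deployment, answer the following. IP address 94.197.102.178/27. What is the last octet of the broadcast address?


Given: IP = 94.197.102.178, prefix = /27
Host bits = 32 - 27 = 5
Network last octet = 178 AND mask = 160
Host part size = 2^5 - 1 = 31
Broadcast last octet = 160 OR 31 = 191

191


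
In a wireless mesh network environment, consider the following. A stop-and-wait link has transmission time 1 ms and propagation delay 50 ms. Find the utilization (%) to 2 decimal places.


Given: Ttrans = 1 ms, Tprop = 50 ms
RTT = 2 * Tprop = 2 * 50 = 100 ms
U = Ttrans / (Ttrans + RTT)
U = 1 / (1 + 100)
U = 1 / 101 = 0.009901
U% = 0.99%

0.99


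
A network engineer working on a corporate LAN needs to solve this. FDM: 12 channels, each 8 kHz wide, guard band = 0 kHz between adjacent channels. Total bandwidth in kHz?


Given: 12 channels, 8 kHz each, guard = 0 kHz
Channel bandwidth = 12 * 8 = 96 kHz
Guard bands = 11 gaps * 0 kHz = 0 kHz
Total = 96 + 0 = 96 kHz

96


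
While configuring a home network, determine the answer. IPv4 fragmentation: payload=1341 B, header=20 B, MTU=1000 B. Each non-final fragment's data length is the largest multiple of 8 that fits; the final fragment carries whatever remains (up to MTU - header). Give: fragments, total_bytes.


Max data per non-final fragment = floor((MTU - header)/8)*8 = floor((1000 - 20)/8)*8 = floor(980/8)*8 = 976 B
Final fragment needs no 8-byte alignment: it can carry up to MTU - header = 980 B
Non-final fragments needed = ceil((payload - 980) / 976) = ceil(361/976) = ceil(0.3699) = 1
Number of fragments = 1 + 1 = 2
Fragment sizes (data): 1 * 976 B + 365 B (last, 365 <= 980 OK)
Total bytes sent = payload + n_frags * header = 1341 + 2*20 = 1341 + 40 = 1381 B

2, 1381


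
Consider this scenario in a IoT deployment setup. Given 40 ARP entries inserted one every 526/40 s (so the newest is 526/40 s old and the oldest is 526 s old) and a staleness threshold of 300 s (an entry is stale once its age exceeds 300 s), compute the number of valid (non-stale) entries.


Ages are k * 526/40 s for k = 1..40 (spacing = 13.1500 s).
Entry k is valid iff k * 526/40 <= 300 iff k <= 40 * 300 / 526 = 22.8137
n_valid = floor(22.8137) = 22
(n_stale = 40 - 22 = 18)

22


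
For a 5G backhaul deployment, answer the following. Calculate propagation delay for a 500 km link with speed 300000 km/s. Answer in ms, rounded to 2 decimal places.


Given: distance = 500 km, speed = 300000 km/s
Delay = distance / speed = 500 / 300000 seconds
Delay in ms = 500 * 1000 / 300000
Delay = 1.6667 ms
Rounded to 2 dp = 1.67 ms

1.67


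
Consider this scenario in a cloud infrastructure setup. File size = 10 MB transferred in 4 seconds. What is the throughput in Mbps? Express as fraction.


Given: file = 10 MB, time = 4 s
File in Mb = 10 * 8 = 80 Mb
Throughput = 80 / 4 Mbps
Throughput = 20 Mbps

20


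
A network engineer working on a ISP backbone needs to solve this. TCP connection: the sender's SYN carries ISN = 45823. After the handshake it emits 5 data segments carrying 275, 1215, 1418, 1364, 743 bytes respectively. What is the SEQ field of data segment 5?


The SYN occupies sequence number ISN = 45823, so the first data byte is ISN + 1 = 45824.
SEQ of data segment i = (ISN + 1) + sum of payload sizes of segments 1..i-1.
Segment 1: SEQ = 45824, payload = 275 bytes
Segment 2: SEQ = 46099, payload = 1215 bytes
Segment 3: SEQ = 47314, payload = 1418 bytes
Segment 4: SEQ = 48732, payload = 1364 bytes
Segment 5: SEQ = 50096, payload = 743 bytes
SEQ of segment 5 = 45824 + 275 + 1215 + 1418 + 1364 = 50096

50096


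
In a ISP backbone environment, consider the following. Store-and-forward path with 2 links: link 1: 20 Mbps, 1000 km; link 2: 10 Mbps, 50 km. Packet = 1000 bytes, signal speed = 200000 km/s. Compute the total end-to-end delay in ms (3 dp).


Packet = 1000 bytes = 8000 bits. Store-and-forward: sum (t_trans + t_prop) per link.
Link 1: t_trans = 8000/(20*10^6) s = 0.4000 ms; t_prop = 1000/200000 s = 5.0000 ms; subtotal = 5.4000 ms
Link 2: t_trans = 8000/(10*10^6) s = 0.8000 ms; t_prop = 50/200000 s = 0.2500 ms; subtotal = 1.0500 ms
End-to-end = 5.4000 + 1.0500 = 6.4500 ms -> 6.450 ms (3 dp)

6.450


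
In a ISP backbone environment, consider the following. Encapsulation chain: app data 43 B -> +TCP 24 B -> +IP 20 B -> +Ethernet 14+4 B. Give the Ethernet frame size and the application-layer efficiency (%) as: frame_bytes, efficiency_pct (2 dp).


TCP segment = 43 + 24 = 67 B
IP packet = 67 + 20 = 87 B
Ethernet frame = 87 + 14 + 4 = 105 B
Efficiency = app / frame = 43 / 105 = 0.409524 = 40.9524% -> 40.95% (2 dp)

105, 40.95


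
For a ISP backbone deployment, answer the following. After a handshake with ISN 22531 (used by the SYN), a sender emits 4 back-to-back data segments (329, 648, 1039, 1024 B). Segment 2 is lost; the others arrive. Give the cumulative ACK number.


SYN uses sequence number 22531; first data byte = ISN + 1 = 22532.
Segment 1: SEQ = 22532, len = 329 B, covers [22532, 22860]
Segment 2: SEQ = 22861, len = 648 B, covers [22861, 23508] [LOST]
Segment 3: SEQ = 23509, len = 1039 B, covers [23509, 24547]
Segment 4: SEQ = 24548, len = 1024 B, covers [24548, 25571]
In-order data received: bytes [22532, 22860] (segments 1..1).
Segment 2 missing -> gap begins at byte 22861; later segments buffered out of order.
Cumulative ACK = next expected in-order byte = 22532 + 329 = 22861

22861


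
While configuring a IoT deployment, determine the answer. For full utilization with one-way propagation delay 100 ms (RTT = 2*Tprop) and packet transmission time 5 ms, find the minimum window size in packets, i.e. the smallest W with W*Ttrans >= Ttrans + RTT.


Given: Ttrans = 5 ms, RTT = 200 ms (= 2 * Tprop, Tprop = 100 ms)
Time until first ACK returns = Ttrans + RTT = 5 + 200 = 205 ms
Need W * Ttrans >= Ttrans + RTT  ->  W >= (Ttrans + RTT) / Ttrans
(Ttrans + RTT) / Ttrans = 205 / 5 = 41
W_min = ceil(41) = 41

41


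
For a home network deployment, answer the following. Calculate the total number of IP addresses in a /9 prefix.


Given: CIDR prefix /9
Host bits = 32 - 9 = 23
Total addresses = 2^23 = 8388608

8388608


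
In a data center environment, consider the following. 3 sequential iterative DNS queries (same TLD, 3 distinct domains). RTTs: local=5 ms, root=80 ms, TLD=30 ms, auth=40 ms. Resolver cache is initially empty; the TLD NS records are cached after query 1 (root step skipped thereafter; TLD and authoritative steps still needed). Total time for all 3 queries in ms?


Lookup 1 (cold cache): local + root + TLD + auth = 5 + 80 + 30 + 40 = 155 ms
Lookups 2..3 (TLD NS cached -> skip root; new domain -> still ask TLD and auth): local + TLD + auth = 5 + 30 + 40 = 75 ms each
Remaining 2 lookups: 2 * 75 = 150 ms
Total = 155 + 150 = 305 ms

305


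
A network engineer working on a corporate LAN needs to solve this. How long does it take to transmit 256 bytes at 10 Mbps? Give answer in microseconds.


Given: packet = 256 bytes, bandwidth = 10 Mbps
Packet in bits = 256 * 8 = 2048 bits
Bandwidth = 10 * 10^6 = 10000000 bps
Time = 2048 / 10000000 seconds
Time in us = 2048 * 10^6 / 10000000 = 204.8

204.8


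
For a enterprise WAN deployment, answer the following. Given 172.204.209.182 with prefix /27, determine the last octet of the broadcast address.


Given: IP = 172.204.209.182, prefix = /27
Host bits = 32 - 27 = 5
Network last octet = 182 AND mask = 160
Host part size = 2^5 - 1 = 31
Broadcast last octet = 160 OR 31 = 191

191


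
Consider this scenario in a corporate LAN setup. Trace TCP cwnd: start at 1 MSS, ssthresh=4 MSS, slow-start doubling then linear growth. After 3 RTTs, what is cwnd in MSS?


RTT 0: cwnd = 1 MSS (initial)
RTT 1: cwnd = 2 MSS (slow start, doubled)
RTT 2: cwnd = 4 MSS (slow start, doubled)
RTT 3: cwnd = 5 MSS (congestion avoidance, +1)

5


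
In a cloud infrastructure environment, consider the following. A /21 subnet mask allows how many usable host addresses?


Given: subnet mask /21
Host bits = 32 - 21 = 11
Total addresses = 2^11 = 2048
Usable hosts = 2048 - 2 (network + broadcast) = 2046

2046


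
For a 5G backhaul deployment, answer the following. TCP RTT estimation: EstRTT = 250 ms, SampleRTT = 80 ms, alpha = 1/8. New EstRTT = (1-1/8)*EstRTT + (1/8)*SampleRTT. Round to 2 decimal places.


Given: EstRTT = 250 ms, SampleRTT = 80 ms, alpha = 1/8
New EstRTT = (1 - alpha) * EstRTT + alpha * SampleRTT
(7/8) * 250 = 218.75
(1/8) * 80 = 10
New EstRTT = 218.75 + 10 = 228.75 ms -> 228.75 ms (2 dp)

228.75


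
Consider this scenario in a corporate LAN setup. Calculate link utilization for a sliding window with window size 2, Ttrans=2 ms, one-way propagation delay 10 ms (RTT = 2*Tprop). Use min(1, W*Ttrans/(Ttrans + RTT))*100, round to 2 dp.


Given: W = 2, Ttrans = 2 ms, RTT = 20 ms (= 2 * Tprop, Tprop = 10 ms)
Cycle time = Ttrans + RTT = 2 + 20 = 22 ms (first packet sent until its ACK returns)
W * Ttrans = 2 * 2 = 4 ms of sending per cycle
W * Ttrans / (Ttrans + RTT) = 4 / 22 = 0.181818
U = min(1, 0.181818) = 0.181818
U% = 18.18%

18.18


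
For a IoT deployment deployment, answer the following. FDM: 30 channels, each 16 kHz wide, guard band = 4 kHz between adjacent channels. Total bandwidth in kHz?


Given: 30 channels, 16 kHz each, guard = 4 kHz
Channel bandwidth = 30 * 16 = 480 kHz
Guard bands = 29 gaps * 4 kHz = 116 kHz
Total = 480 + 116 = 596 kHz

596


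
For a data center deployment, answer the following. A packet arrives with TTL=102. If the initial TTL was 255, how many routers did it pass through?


Given: initial TTL = 255, received TTL = 102
Hops = initial TTL - received TTL
Hops = 255 - 102 = 153

153


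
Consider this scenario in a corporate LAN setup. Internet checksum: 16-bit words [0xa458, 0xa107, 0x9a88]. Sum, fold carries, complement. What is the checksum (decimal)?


Given words: [0xa458, 0xa107, 0x9a88]
Step 1: Sum all words
Raw sum = 42072 + 41223 + 39560 = 122855
Step 2: Fold carry: (57319 + 1) = 57320
One's complement = ~57320 & 0xFFFF = 8215

8215


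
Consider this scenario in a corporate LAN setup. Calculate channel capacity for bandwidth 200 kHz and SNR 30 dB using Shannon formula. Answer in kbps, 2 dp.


Given: B = 200 kHz, SNR = 30 dB
SNR linear = 10^(30/10) = 1000
1 + SNR = 1001
log2(1001) = 9.9672262588
C = 200 * 1000 * 9.9672262588 = 1993445.2518 bps
C = 1993.445252 kbps -> 1993.45 kbps (2 dp)

1993.45


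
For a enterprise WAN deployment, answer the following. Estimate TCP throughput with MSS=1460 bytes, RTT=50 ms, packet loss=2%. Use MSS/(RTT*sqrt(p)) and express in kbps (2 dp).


Given: MSS = 1460 bytes, RTT = 50 ms, loss = 2%
RTT in seconds = 50 / 1000 = 0.05
Loss rate = 2% = 0.02
sqrt(loss) = sqrt(0.02) = 0.141421356237
Throughput (bytes/s) = 1460 / (0.05 * 0.141421356237) = 206475.1801
Throughput (kbps) = 206475.1801 * 8 / 1000 = 1651.801441 -> 1651.80 kbps (2 dp)

1651.80


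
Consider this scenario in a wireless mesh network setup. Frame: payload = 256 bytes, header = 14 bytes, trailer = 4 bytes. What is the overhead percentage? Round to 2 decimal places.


Given: payload = 256 B, header = 14 B, trailer = 4 B
Overhead bytes = header + trailer = 14 + 4 = 18
Total frame = payload + overhead = 256 + 18 = 274
Overhead % = 18 / 274 * 100 = 6.5693% -> 6.57% (2 dp)

6.57


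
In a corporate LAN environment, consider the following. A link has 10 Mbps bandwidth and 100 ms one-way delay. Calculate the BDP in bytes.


Given: bandwidth = 10 Mbps, delay = 100 ms
BDP in bits = 10 * 10^6 * 100 / 1000
BDP in bits = 1000000
BDP in bytes = 1000000 / 8 = 125000

125000


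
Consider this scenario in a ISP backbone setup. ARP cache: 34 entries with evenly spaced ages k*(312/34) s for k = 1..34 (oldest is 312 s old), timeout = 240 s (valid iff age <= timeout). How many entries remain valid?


Ages are k * 312/34 s for k = 1..34 (spacing = 9.1765 s).
Entry k is valid iff k * 312/34 <= 240 iff k <= 34 * 240 / 312 = 26.1538
n_valid = floor(26.1538) = 26
(n_stale = 34 - 26 = 8)

26


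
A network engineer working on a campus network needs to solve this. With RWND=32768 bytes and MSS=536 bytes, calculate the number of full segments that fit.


Given: RWND = 32768 bytes, MSS = 536 bytes
Full segments = floor(RWND / MSS)
Full segments = floor(32768 / 536)
Full segments = floor(61.1343) = 61

61


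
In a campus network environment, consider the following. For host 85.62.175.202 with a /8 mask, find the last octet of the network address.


Given: IP = 85.62.175.202, prefix = /8
Subnet mask = 255.0.0.0
Last octet of IP: 202
Last octet of mask: 0
Network last octet = 202 AND 0 = 0

0


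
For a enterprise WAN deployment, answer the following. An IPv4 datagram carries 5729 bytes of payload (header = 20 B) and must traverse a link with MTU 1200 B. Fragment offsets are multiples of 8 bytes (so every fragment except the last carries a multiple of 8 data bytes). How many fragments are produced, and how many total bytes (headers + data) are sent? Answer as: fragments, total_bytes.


Max data per non-final fragment = floor((MTU - header)/8)*8 = floor((1200 - 20)/8)*8 = floor(1180/8)*8 = 1176 B
Final fragment needs no 8-byte alignment: it can carry up to MTU - header = 1180 B
Non-final fragments needed = ceil((payload - 1180) / 1176) = ceil(4549/1176) = ceil(3.8682) = 4
Number of fragments = 4 + 1 = 5
Fragment sizes (data): 4 * 1176 B + 1025 B (last, 1025 <= 1180 OK)
Total bytes sent = payload + n_frags * header = 5729 + 5*20 = 5729 + 100 = 5829 B

5, 5829


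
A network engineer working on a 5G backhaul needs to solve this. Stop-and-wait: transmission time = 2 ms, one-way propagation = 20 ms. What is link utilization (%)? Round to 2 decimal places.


Given: Ttrans = 2 ms, Tprop = 20 ms
RTT = 2 * Tprop = 2 * 20 = 40 ms
U = Ttrans / (Ttrans + RTT)
U = 2 / (2 + 40)
U = 2 / 42 = 0.047619
U% = 4.76%

4.76


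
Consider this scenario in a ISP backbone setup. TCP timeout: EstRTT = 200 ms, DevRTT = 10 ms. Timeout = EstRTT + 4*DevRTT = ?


Given: EstRTT = 200 ms, DevRTT = 10 ms
Timeout = EstRTT + 4 * DevRTT
4 * DevRTT = 4 * 10 = 40
Timeout = 200 + 40 = 240 ms

240


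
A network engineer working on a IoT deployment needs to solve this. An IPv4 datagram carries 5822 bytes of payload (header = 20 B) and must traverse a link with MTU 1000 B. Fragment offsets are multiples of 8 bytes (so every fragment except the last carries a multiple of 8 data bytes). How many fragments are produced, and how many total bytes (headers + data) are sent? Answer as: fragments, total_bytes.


Max data per non-final fragment = floor((MTU - header)/8)*8 = floor((1000 - 20)/8)*8 = floor(980/8)*8 = 976 B
Final fragment needs no 8-byte alignment: it can carry up to MTU - header = 980 B
Non-final fragments needed = ceil((payload - 980) / 976) = ceil(4842/976) = ceil(4.9611) = 5
Number of fragments = 5 + 1 = 6
Fragment sizes (data): 5 * 976 B + 942 B (last, 942 <= 980 OK)
Total bytes sent = payload + n_frags * header = 5822 + 6*20 = 5822 + 120 = 5942 B

6, 5942


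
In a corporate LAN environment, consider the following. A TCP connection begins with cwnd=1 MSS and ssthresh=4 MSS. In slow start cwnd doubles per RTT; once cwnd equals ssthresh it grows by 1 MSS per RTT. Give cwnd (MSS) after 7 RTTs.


RTT 0: cwnd = 1 MSS (initial)
RTT 1: cwnd = 2 MSS (slow start, doubled)
RTT 2: cwnd = 4 MSS (slow start, doubled)
RTT 3: cwnd = 5 MSS (congestion avoidance, +1)
RTT 4: cwnd = 6 MSS (congestion avoidance, +1)
RTT 5: cwnd = 7 MSS (congestion avoidance, +1)
RTT 6: cwnd = 8 MSS (congestion avoidance, +1)
RTT 7: cwnd = 9 MSS (congestion avoidance, +1)

9


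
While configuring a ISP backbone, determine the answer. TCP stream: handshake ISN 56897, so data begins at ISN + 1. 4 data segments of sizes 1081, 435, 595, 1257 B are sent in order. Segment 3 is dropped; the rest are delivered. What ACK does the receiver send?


SYN uses sequence number 56897; first data byte = ISN + 1 = 56898.
Segment 1: SEQ = 56898, len = 1081 B, covers [56898, 57978]
Segment 2: SEQ = 57979, len = 435 B, covers [57979, 58413]
Segment 3: SEQ = 58414, len = 595 B, covers [58414, 59008] [LOST]
Segment 4: SEQ = 59009, len = 1257 B, covers [59009, 60265]
In-order data received: bytes [56898, 58413] (segments 1..2).
Segment 3 missing -> gap begins at byte 58414; later segments buffered out of order.
Cumulative ACK = next expected in-order byte = 56898 + 1081 + 435 = 58414

58414


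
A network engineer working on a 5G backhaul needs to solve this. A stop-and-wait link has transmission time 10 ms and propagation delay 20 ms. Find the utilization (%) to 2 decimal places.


Given: Ttrans = 10 ms, Tprop = 20 ms
RTT = 2 * Tprop = 2 * 20 = 40 ms
U = Ttrans / (Ttrans + RTT)
U = 10 / (10 + 40)
U = 10 / 50 = 0.2
U% = 20.00%

20.00


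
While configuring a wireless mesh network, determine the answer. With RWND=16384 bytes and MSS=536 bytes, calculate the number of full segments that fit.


Given: RWND = 16384 bytes, MSS = 536 bytes
Full segments = floor(RWND / MSS)
Full segments = floor(16384 / 536)
Full segments = floor(30.5672) = 30

30


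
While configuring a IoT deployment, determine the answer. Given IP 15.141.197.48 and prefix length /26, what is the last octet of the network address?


Given: IP = 15.141.197.48, prefix = /26
Subnet mask = 255.255.255.192
Last octet of IP: 48
Last octet of mask: 192
Network last octet = 48 AND 192 = 0

0


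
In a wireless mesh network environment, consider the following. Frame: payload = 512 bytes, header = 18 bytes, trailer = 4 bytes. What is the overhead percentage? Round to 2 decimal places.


Given: payload = 512 B, header = 18 B, trailer = 4 B
Overhead bytes = header + trailer = 18 + 4 = 22
Total frame = payload + overhead = 512 + 22 = 534
Overhead % = 22 / 534 * 100 = 4.1199% -> 4.12% (2 dp)

4.12


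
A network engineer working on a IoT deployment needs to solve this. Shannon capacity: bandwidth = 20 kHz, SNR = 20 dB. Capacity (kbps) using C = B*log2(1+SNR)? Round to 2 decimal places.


Given: B = 20 kHz, SNR = 20 dB
SNR linear = 10^(20/10) = 100
1 + SNR = 101
log2(101) = 6.6582114828
C = 20 * 1000 * 6.6582114828 = 133164.2297 bps
C = 133.164230 kbps -> 133.16 kbps (2 dp)

133.16


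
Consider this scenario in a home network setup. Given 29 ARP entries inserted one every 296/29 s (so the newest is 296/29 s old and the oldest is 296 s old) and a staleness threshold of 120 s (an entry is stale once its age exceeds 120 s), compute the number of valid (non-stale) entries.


Ages are k * 296/29 s for k = 1..29 (spacing = 10.2069 s).
Entry k is valid iff k * 296/29 <= 120 iff k <= 29 * 120 / 296 = 11.7568
n_valid = floor(11.7568) = 11
(n_stale = 29 - 11 = 18)

11


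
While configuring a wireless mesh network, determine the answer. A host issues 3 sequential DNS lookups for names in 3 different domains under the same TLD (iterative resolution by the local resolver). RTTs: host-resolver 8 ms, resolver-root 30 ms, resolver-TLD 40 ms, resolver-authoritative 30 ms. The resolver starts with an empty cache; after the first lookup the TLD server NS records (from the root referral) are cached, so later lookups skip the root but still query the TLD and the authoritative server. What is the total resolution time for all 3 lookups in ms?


Lookup 1 (cold cache): local + root + TLD + auth = 8 + 30 + 40 + 30 = 108 ms
Lookups 2..3 (TLD NS cached -> skip root; new domain -> still ask TLD and auth): local + TLD + auth = 8 + 40 + 30 = 78 ms each
Remaining 2 lookups: 2 * 78 = 156 ms
Total = 108 + 156 = 264 ms

264


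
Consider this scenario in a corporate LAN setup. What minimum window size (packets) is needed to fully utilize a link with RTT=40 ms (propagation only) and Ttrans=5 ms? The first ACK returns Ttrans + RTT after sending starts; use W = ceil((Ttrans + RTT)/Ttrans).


Given: Ttrans = 5 ms, RTT = 40 ms (= 2 * Tprop, Tprop = 20 ms)
Time until first ACK returns = Ttrans + RTT = 5 + 40 = 45 ms
Need W * Ttrans >= Ttrans + RTT  ->  W >= (Ttrans + RTT) / Ttrans
(Ttrans + RTT) / Ttrans = 45 / 5 = 9
W_min = ceil(9) = 9

9


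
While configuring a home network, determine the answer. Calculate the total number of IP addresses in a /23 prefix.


Given: CIDR prefix /23
Host bits = 32 - 23 = 9
Total addresses = 2^9 = 512

512


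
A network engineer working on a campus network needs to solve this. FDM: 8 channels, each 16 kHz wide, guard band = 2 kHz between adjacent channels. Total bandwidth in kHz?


Given: 8 channels, 16 kHz each, guard = 2 kHz
Channel bandwidth = 8 * 16 = 128 kHz
Guard bands = 7 gaps * 2 kHz = 14 kHz
Total = 128 + 14 = 142 kHz

142


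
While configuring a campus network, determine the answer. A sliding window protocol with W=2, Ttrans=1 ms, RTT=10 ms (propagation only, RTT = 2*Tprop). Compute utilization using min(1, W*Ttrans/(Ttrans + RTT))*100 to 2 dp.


Given: W = 2, Ttrans = 1 ms, RTT = 10 ms (= 2 * Tprop, Tprop = 5 ms)
Cycle time = Ttrans + RTT = 1 + 10 = 11 ms (first packet sent until its ACK returns)
W * Ttrans = 2 * 1 = 2 ms of sending per cycle
W * Ttrans / (Ttrans + RTT) = 2 / 11 = 0.181818
U = min(1, 0.181818) = 0.181818
U% = 18.18%

18.18


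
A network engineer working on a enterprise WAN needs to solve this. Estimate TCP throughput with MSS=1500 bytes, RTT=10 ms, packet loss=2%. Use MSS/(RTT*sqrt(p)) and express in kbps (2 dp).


Given: MSS = 1500 bytes, RTT = 10 ms, loss = 2%
RTT in seconds = 10 / 1000 = 0.01
Loss rate = 2% = 0.02
sqrt(loss) = sqrt(0.02) = 0.141421356237
Throughput (bytes/s) = 1500 / (0.01 * 0.141421356237) = 1060660.1718
Throughput (kbps) = 1060660.1718 * 8 / 1000 = 8485.281374 -> 8485.28 kbps (2 dp)

8485.28


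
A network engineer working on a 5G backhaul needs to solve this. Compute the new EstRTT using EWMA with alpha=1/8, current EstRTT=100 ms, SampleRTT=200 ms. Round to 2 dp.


Given: EstRTT = 100 ms, SampleRTT = 200 ms, alpha = 1/8
New EstRTT = (1 - alpha) * EstRTT + alpha * SampleRTT
(7/8) * 100 = 87.5
(1/8) * 200 = 25
New EstRTT = 87.5 + 25 = 112.5 ms -> 112.50 ms (2 dp)

112.50


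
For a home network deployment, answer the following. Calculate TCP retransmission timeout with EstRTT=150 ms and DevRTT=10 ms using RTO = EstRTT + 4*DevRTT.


Given: EstRTT = 150 ms, DevRTT = 10 ms
Timeout = EstRTT + 4 * DevRTT
4 * DevRTT = 4 * 10 = 40
Timeout = 150 + 40 = 190 ms

190


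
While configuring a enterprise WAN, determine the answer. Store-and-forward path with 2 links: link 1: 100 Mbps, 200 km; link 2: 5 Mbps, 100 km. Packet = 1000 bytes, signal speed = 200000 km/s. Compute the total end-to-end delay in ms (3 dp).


Packet = 1000 bytes = 8000 bits. Store-and-forward: sum (t_trans + t_prop) per link.
Link 1: t_trans = 8000/(100*10^6) s = 0.0800 ms; t_prop = 200/200000 s = 1.0000 ms; subtotal = 1.0800 ms
Link 2: t_trans = 8000/(5*10^6) s = 1.6000 ms; t_prop = 100/200000 s = 0.5000 ms; subtotal = 2.1000 ms
End-to-end = 1.0800 + 2.1000 = 3.1800 ms -> 3.180 ms (3 dp)

3.180


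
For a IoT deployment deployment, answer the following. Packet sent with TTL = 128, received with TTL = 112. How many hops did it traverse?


Given: initial TTL = 128, received TTL = 112
Hops = initial TTL - received TTL
Hops = 128 - 112 = 16

16


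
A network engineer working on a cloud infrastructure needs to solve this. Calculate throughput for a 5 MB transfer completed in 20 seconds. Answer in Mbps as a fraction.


Given: file = 5 MB, time = 20 s
File in Mb = 5 * 8 = 40 Mb
Throughput = 40 / 20 Mbps
Throughput = 2 Mbps

2


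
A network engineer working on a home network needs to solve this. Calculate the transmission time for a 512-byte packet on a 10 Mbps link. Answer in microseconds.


Given: packet = 512 bytes, bandwidth = 10 Mbps
Packet in bits = 512 * 8 = 4096 bits
Bandwidth = 10 * 10^6 = 10000000 bps
Time = 4096 / 10000000 seconds
Time in us = 4096 * 10^6 / 10000000 = 409.6

409.6


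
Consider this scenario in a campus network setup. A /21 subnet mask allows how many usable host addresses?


Given: subnet mask /21
Host bits = 32 - 21 = 11
Total addresses = 2^11 = 2048
Usable hosts = 2048 - 2 (network + broadcast) = 2046

2046


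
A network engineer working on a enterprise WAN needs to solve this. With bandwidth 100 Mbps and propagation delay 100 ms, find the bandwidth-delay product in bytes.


Given: bandwidth = 100 Mbps, delay = 100 ms
BDP in bits = 100 * 10^6 * 100 / 1000
BDP in bits = 10000000
BDP in bytes = 10000000 / 8 = 1250000

1250000


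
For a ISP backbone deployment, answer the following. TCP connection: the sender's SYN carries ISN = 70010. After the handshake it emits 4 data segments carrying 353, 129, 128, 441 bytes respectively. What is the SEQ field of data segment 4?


The SYN occupies sequence number ISN = 70010, so the first data byte is ISN + 1 = 70011.
SEQ of data segment i = (ISN + 1) + sum of payload sizes of segments 1..i-1.
Segment 1: SEQ = 70011, payload = 353 bytes
Segment 2: SEQ = 70364, payload = 129 bytes
Segment 3: SEQ = 70493, payload = 128 bytes
Segment 4: SEQ = 70621, payload = 441 bytes
SEQ of segment 4 = 70011 + 353 + 129 + 128 = 70621

70621


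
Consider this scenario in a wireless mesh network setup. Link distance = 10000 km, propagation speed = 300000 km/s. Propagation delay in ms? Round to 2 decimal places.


Given: distance = 10000 km, speed = 300000 km/s
Delay = distance / speed = 10000 / 300000 seconds
Delay in ms = 10000 * 1000 / 300000
Delay = 33.3333 ms
Rounded to 2 dp = 33.33 ms

33.33


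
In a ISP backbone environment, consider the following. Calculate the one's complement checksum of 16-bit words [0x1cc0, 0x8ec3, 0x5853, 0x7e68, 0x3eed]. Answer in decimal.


Given words: [0x1cc0, 0x8ec3, 0x5853, 0x7e68, 0x3eed]
Step 1: Sum all words
Raw sum = 7360 + 36547 + 22611 + 32360 + 16109 = 114987
Step 2: Fold carry: (49451 + 1) = 49452
One's complement = ~49452 & 0xFFFF = 16083

16083
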